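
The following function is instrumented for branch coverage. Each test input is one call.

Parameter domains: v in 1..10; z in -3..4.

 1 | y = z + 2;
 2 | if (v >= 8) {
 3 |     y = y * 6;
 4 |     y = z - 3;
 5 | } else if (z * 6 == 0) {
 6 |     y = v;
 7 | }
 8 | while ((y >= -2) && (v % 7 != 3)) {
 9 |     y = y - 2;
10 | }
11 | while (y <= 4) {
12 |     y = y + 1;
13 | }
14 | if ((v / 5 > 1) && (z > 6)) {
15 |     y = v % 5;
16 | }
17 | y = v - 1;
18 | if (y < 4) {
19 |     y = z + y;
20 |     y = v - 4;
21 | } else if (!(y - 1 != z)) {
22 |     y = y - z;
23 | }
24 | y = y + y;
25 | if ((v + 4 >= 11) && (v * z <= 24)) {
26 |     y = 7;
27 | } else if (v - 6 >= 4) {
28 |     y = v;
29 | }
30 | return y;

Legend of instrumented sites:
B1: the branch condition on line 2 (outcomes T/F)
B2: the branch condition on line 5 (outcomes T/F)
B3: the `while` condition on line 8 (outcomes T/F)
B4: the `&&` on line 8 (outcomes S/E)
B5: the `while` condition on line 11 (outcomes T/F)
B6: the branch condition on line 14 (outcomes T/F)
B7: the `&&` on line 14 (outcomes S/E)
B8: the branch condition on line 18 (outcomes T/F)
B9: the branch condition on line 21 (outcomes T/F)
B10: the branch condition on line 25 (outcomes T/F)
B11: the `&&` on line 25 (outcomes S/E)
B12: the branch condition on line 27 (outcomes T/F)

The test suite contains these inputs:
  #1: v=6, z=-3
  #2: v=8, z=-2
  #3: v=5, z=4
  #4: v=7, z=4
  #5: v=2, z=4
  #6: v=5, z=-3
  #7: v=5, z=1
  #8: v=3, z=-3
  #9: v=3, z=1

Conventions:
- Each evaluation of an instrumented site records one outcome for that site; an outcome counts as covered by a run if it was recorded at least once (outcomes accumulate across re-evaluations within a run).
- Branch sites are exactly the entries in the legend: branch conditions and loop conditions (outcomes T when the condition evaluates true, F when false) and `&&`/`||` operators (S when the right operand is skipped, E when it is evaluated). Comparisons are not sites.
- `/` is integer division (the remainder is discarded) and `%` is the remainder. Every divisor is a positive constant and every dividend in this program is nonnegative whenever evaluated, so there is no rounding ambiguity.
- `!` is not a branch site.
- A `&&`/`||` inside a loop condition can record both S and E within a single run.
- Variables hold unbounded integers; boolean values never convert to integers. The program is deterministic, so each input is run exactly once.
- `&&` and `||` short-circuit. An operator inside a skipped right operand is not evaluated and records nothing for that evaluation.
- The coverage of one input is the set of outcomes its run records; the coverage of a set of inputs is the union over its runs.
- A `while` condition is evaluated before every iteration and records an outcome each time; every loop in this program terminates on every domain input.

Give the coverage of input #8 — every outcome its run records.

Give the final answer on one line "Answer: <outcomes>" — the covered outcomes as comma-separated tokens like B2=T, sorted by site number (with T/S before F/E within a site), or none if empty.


Running input #8 (v=3, z=-3), event by event:
  B1->F, B2->F, B4->E, B3->F, B5->T, B5->T, B5->T, B5->T, B5->T, B5->T
  B5->F, B7->S, B6->F, B8->T, B11->S, B10->F, B12->F
as a set, this run covers: B1=F, B2=F, B3=F, B4=E, B5=T, B5=F, B6=F, B7=S, B8=T, B10=F, B11=S, B12=F
Answer: B1=F, B2=F, B3=F, B4=E, B5=T, B5=F, B6=F, B7=S, B8=T, B10=F, B11=S, B12=F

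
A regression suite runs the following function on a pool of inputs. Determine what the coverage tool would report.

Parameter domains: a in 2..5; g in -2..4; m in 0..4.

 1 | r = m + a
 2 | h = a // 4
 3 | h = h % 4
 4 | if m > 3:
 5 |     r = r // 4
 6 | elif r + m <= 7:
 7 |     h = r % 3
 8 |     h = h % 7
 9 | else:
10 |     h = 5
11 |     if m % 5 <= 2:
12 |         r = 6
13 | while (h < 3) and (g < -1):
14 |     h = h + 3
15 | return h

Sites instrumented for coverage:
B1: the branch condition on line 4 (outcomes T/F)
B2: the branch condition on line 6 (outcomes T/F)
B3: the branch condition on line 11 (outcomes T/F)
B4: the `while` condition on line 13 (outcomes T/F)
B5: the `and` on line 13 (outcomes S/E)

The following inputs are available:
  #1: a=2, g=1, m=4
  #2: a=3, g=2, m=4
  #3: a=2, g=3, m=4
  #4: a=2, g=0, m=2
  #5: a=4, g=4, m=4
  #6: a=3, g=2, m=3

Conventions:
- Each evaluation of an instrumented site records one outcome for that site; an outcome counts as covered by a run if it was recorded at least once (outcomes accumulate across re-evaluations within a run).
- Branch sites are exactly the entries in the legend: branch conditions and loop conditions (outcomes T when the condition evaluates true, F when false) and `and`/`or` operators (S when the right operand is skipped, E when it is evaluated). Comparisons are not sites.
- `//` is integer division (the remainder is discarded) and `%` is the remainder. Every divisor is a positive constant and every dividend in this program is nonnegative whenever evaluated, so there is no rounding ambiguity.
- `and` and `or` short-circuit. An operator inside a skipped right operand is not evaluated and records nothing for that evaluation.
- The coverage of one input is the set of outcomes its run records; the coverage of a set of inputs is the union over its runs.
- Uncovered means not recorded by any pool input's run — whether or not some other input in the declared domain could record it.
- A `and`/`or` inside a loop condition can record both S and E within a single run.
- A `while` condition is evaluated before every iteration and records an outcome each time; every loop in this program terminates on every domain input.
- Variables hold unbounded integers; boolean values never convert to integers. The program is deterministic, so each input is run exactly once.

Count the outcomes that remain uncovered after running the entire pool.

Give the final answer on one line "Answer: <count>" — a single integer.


input #1 (a=2, g=1, m=4): covers B1=T, B4=F, B5=E
input #2 (a=3, g=2, m=4): covers B1=T, B4=F, B5=E
input #3 (a=2, g=3, m=4): covers B1=T, B4=F, B5=E
input #4 (a=2, g=0, m=2): covers B1=F, B2=T, B4=F, B5=E
input #5 (a=4, g=4, m=4): covers B1=T, B4=F, B5=E
input #6 (a=3, g=2, m=3): covers B1=F, B2=F, B3=F, B4=F, B5=S
union over the pool: B1=T, B1=F, B2=T, B2=F, B3=F, B4=F, B5=S, B5=E
uncovered (2 of 10): B3=T, B4=T
Answer: 2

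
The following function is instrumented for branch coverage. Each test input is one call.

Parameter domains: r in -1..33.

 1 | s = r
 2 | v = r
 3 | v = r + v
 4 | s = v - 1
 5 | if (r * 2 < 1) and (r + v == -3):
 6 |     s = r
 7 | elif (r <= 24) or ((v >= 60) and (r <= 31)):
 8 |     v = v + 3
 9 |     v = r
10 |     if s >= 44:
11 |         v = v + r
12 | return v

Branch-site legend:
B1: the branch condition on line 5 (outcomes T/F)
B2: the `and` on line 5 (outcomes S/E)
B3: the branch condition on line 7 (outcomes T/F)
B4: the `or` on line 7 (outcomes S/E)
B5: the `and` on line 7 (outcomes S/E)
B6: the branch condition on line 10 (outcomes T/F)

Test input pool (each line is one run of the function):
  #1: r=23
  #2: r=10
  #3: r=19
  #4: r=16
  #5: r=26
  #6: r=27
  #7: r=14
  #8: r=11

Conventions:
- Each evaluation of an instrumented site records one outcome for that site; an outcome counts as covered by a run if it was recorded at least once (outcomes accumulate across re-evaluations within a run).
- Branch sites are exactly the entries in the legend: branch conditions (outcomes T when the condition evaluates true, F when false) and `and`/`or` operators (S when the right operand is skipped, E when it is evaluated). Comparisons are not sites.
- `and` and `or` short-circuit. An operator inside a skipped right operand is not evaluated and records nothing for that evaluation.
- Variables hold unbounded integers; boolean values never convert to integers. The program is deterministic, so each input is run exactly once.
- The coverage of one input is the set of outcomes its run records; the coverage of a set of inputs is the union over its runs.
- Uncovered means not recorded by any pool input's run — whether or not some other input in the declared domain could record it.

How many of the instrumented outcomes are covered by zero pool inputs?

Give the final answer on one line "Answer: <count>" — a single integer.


run #1 (r=23) runs B2->S, B1->F, B4->S, B3->T, B6->T; records B1=F, B2=S, B3=T, B4=S, B6=T
run #2 (r=10) runs B2->S, B1->F, B4->S, B3->T, B6->F; records B1=F, B2=S, B3=T, B4=S, B6=F
run #3 (r=19) runs B2->S, B1->F, B4->S, B3->T, B6->F; records B1=F, B2=S, B3=T, B4=S, B6=F
run #4 (r=16) runs B2->S, B1->F, B4->S, B3->T, B6->F; records B1=F, B2=S, B3=T, B4=S, B6=F
run #5 (r=26) runs B2->S, B1->F, B4->E, B5->S, B3->F; records B1=F, B2=S, B3=F, B4=E, B5=S
run #6 (r=27) runs B2->S, B1->F, B4->E, B5->S, B3->F; records B1=F, B2=S, B3=F, B4=E, B5=S
run #7 (r=14) runs B2->S, B1->F, B4->S, B3->T, B6->F; records B1=F, B2=S, B3=T, B4=S, B6=F
run #8 (r=11) runs B2->S, B1->F, B4->S, B3->T, B6->F; records B1=F, B2=S, B3=T, B4=S, B6=F
union over the pool: B1=F, B2=S, B3=T, B3=F, B4=S, B4=E, B5=S, B6=T, B6=F
uncovered (3 of 12): B1=T, B2=E, B5=E
Answer: 3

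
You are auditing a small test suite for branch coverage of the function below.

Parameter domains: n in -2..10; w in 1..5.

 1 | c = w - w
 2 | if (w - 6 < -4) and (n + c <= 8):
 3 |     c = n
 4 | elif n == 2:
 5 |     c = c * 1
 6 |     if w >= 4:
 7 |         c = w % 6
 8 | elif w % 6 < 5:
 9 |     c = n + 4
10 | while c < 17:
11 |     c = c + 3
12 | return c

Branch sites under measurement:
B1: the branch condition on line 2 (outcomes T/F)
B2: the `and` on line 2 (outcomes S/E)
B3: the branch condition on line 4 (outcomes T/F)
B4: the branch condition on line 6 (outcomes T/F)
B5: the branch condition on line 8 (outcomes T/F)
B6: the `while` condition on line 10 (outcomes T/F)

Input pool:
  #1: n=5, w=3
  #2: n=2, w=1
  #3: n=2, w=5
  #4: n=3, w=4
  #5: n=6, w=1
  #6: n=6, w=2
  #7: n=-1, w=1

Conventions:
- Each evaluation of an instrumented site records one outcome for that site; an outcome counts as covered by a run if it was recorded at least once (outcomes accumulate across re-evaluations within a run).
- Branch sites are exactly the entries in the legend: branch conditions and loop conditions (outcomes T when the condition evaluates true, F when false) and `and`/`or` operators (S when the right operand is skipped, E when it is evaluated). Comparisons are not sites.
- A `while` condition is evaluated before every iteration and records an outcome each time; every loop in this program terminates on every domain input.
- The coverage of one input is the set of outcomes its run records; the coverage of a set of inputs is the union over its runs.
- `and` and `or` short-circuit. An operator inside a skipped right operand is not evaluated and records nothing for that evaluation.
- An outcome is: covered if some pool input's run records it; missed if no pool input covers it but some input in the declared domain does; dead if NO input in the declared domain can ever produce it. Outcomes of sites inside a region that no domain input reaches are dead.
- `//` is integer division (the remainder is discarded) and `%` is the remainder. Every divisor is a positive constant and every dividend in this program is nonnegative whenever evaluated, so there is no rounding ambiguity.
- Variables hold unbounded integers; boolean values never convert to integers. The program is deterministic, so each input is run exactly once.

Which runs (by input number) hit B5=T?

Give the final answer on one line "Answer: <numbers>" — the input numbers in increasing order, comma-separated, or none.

input #1 (n=5, w=3): covers B5=T
input #2 (n=2, w=1): misses B5=T
input #3 (n=2, w=5): misses B5=T
input #4 (n=3, w=4): covers B5=T
input #5 (n=6, w=1): misses B5=T
input #6 (n=6, w=2): covers B5=T
input #7 (n=-1, w=1): misses B5=T

Answer: 1, 4, 6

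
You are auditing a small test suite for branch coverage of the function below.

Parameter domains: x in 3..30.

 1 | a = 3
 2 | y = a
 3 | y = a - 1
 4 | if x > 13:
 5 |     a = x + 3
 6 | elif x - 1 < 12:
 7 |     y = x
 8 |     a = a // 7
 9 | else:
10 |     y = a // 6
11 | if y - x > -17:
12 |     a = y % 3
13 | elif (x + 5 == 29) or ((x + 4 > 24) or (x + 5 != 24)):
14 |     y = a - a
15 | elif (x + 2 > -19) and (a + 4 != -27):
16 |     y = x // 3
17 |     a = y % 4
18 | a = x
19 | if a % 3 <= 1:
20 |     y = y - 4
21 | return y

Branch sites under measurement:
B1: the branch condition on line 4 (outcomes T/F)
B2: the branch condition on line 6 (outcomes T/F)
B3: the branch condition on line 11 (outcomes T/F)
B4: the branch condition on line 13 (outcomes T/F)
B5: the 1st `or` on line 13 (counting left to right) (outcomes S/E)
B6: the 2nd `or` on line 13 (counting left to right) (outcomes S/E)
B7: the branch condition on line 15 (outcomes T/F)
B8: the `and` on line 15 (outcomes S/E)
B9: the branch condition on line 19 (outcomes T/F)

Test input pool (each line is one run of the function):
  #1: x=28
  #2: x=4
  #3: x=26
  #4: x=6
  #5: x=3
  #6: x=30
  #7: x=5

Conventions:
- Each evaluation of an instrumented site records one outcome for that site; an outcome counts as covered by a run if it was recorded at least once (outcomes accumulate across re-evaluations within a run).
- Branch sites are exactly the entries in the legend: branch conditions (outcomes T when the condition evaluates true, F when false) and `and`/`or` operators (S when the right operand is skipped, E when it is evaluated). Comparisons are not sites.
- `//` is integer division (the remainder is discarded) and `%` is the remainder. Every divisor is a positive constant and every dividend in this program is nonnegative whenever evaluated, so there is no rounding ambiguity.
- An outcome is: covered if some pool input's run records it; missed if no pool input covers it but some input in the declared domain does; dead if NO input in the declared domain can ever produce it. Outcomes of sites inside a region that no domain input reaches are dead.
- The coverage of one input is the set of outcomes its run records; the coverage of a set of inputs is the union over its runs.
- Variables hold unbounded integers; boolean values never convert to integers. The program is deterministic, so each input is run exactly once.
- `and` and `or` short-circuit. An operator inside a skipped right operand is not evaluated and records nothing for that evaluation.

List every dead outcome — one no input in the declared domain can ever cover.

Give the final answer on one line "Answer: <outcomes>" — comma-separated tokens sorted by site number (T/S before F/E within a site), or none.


exhaustive pass over the 28-input domain:
  B7=F: unreachable across the whole domain -> dead
  B8=S: unreachable across the whole domain -> dead
  reachable outcomes have witnesses, e.g. B1=T (e.g. x=14), B1=F (e.g. x=3), B2=T (e.g. x=3), B2=F (e.g. x=13)
Answer: B7=F, B8=S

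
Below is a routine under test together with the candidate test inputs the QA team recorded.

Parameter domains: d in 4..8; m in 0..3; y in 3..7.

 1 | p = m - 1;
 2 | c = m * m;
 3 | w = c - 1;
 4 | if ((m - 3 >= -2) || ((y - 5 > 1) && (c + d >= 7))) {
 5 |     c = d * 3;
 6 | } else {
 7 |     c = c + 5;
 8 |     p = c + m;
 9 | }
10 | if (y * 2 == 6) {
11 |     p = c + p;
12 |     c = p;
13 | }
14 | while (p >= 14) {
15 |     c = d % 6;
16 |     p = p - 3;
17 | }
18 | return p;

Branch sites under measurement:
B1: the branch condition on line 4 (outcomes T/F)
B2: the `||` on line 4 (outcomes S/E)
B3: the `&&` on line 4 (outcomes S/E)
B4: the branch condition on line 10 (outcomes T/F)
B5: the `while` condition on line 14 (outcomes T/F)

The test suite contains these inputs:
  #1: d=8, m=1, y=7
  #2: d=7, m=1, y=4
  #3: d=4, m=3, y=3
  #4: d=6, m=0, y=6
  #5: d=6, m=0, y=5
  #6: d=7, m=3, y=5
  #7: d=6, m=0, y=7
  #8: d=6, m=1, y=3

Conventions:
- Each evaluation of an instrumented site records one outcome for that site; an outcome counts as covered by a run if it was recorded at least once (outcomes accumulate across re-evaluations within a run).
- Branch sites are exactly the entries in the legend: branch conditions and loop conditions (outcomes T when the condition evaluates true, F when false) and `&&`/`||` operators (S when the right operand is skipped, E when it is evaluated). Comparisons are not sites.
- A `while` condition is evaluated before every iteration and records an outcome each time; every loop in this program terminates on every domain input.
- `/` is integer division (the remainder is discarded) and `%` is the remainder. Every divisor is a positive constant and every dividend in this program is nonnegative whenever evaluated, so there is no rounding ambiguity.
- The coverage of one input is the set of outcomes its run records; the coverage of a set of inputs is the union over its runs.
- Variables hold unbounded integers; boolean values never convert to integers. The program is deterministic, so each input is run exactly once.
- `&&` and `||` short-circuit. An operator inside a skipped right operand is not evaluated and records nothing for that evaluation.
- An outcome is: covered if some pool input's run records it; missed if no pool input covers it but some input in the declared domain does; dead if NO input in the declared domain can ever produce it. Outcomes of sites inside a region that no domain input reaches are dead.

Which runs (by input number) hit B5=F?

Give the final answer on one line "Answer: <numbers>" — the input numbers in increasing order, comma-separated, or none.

input #1 (d=8, m=1, y=7): records B5=F
input #2 (d=7, m=1, y=4): records B5=F
input #3 (d=4, m=3, y=3): records B5=F
input #4 (d=6, m=0, y=6): records B5=F
input #5 (d=6, m=0, y=5): records B5=F
input #6 (d=7, m=3, y=5): records B5=F
input #7 (d=6, m=0, y=7): records B5=F
input #8 (d=6, m=1, y=3): records B5=F

Answer: 1, 2, 3, 4, 5, 6, 7, 8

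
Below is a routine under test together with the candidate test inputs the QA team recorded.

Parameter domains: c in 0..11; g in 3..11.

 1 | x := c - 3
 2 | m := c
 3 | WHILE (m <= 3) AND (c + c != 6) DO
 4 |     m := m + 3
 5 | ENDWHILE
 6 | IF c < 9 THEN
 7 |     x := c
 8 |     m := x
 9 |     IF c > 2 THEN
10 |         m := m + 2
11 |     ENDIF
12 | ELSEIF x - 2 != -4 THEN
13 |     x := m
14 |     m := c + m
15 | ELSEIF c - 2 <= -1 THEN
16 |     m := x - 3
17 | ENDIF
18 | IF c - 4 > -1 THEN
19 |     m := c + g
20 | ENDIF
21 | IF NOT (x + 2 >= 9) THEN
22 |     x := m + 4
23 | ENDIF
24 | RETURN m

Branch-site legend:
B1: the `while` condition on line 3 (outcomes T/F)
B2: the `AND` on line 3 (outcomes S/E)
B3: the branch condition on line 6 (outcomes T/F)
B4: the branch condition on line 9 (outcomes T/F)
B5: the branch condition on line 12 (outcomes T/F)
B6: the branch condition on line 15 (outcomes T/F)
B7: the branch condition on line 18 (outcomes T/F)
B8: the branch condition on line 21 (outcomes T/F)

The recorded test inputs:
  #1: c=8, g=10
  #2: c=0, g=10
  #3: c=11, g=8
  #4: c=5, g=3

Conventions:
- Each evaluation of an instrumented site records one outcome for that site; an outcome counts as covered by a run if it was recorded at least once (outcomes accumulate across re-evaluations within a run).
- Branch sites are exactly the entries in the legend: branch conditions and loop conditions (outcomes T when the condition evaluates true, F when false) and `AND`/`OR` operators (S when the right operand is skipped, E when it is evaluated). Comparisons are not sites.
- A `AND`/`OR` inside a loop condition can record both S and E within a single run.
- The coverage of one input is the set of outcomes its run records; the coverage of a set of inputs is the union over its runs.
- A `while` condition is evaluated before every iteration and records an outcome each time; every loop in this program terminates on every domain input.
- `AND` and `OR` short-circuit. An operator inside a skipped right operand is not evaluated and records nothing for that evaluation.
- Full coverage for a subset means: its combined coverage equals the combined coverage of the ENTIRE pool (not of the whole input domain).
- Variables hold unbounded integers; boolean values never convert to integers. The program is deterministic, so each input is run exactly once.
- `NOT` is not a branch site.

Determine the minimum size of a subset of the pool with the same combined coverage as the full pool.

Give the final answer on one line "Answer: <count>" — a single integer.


input #1 (c=8, g=10): events B2->S, B1->F, B3->T, B4->T, B7->T, B8->F; covers B1=F, B2=S, B3=T, B4=T, B7=T, B8=F
input #2 (c=0, g=10): events B2->E, B1->T, B2->E, B1->T, B2->S, B1->F, B3->T, B4->F, B7->F, B8->T; covers B1=T, B1=F, B2=S, B2=E, B3=T, B4=F, B7=F, B8=T
input #3 (c=11, g=8): events B2->S, B1->F, B3->F, B5->T, B7->T, B8->F; covers B1=F, B2=S, B3=F, B5=T, B7=T, B8=F
input #4 (c=5, g=3): events B2->S, B1->F, B3->T, B4->T, B7->T, B8->T; covers B1=F, B2=S, B3=T, B4=T, B7=T, B8=T
union over all inputs: B1=T, B1=F, B2=S, B2=E, B3=T, B3=F, B4=T, B4=F, B5=T, B7=T, B7=F, B8=T, B8=F (13 outcomes)
no size-1 subset reaches all 13 outcomes (best union: 8/13)
no size-2 subset reaches all 13 outcomes (best union: 12/13)
at size 3, {1, 2, 3} reaches all 13 outcomes; every lexicographically earlier size-3 subset fails
Answer: 3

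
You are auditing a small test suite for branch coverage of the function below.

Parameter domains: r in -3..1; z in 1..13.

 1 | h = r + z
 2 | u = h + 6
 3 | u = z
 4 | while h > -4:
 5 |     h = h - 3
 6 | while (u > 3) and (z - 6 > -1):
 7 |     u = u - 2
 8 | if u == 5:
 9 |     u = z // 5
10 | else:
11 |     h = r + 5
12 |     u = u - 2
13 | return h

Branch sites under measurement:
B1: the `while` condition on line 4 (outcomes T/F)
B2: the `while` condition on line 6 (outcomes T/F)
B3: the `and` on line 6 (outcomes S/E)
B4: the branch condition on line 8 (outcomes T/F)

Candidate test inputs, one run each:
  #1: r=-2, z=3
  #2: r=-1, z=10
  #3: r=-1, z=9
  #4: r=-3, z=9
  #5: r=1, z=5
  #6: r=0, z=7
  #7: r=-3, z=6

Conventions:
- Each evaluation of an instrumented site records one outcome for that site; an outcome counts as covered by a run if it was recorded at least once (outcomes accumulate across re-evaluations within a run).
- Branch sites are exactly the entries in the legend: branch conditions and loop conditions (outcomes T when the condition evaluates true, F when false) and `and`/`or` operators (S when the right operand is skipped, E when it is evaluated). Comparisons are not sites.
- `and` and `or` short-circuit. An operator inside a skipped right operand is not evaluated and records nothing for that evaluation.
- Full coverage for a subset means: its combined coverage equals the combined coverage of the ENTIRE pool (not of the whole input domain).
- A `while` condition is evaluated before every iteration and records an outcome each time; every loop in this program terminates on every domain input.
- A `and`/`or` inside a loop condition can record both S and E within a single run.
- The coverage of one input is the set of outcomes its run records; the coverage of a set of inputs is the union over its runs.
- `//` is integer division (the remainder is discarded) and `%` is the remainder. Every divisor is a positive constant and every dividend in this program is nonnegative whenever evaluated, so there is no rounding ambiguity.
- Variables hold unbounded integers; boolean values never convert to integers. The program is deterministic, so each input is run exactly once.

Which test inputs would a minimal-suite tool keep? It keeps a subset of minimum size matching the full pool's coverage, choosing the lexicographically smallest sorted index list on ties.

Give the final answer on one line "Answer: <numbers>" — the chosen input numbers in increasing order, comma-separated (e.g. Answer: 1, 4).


input #1, r=-2, z=3: events B1->T, B1->T, B1->F, B3->S, B2->F, B4->F; outcomes B1=T, B1=F, B2=F, B3=S, B4=F
input #2, r=-1, z=10: events B1->T, B1->T, B1->T, B1->T, B1->T, B1->F, B3->E, B2->T, B3->E, B2->T, B3->E, B2->T, B3->E, B2->T, ...; outcomes B1=T, B1=F, B2=T, B2=F, B3=S, B3=E, B4=F
input #3, r=-1, z=9: events B1->T, B1->T, B1->T, B1->T, B1->F, B3->E, B2->T, B3->E, B2->T, B3->E, B2->T, B3->S, B2->F, B4->F; outcomes B1=T, B1=F, B2=T, B2=F, B3=S, B3=E, B4=F
input #4, r=-3, z=9: events B1->T, B1->T, B1->T, B1->T, B1->F, B3->E, B2->T, B3->E, B2->T, B3->E, B2->T, B3->S, B2->F, B4->F; outcomes B1=T, B1=F, B2=T, B2=F, B3=S, B3=E, B4=F
input #5, r=1, z=5: events B1->T, B1->T, B1->T, B1->T, B1->F, B3->E, B2->F, B4->T; outcomes B1=T, B1=F, B2=F, B3=E, B4=T
input #6, r=0, z=7: events B1->T, B1->T, B1->T, B1->T, B1->F, B3->E, B2->T, B3->E, B2->T, B3->S, B2->F, B4->F; outcomes B1=T, B1=F, B2=T, B2=F, B3=S, B3=E, B4=F
input #7, r=-3, z=6: events B1->T, B1->T, B1->T, B1->F, B3->E, B2->T, B3->E, B2->T, B3->S, B2->F, B4->F; outcomes B1=T, B1=F, B2=T, B2=F, B3=S, B3=E, B4=F
together the pool reaches 8 outcomes: B1=T, B1=F, B2=T, B2=F, B3=S, B3=E, B4=T, B4=F
every size-1 subset falls short of the 8 outcomes (best: 7/8)
the canonical winner is {2, 5}: size 2, full 8-outcome coverage, earliest index list among size-2 covers
Answer: 2, 5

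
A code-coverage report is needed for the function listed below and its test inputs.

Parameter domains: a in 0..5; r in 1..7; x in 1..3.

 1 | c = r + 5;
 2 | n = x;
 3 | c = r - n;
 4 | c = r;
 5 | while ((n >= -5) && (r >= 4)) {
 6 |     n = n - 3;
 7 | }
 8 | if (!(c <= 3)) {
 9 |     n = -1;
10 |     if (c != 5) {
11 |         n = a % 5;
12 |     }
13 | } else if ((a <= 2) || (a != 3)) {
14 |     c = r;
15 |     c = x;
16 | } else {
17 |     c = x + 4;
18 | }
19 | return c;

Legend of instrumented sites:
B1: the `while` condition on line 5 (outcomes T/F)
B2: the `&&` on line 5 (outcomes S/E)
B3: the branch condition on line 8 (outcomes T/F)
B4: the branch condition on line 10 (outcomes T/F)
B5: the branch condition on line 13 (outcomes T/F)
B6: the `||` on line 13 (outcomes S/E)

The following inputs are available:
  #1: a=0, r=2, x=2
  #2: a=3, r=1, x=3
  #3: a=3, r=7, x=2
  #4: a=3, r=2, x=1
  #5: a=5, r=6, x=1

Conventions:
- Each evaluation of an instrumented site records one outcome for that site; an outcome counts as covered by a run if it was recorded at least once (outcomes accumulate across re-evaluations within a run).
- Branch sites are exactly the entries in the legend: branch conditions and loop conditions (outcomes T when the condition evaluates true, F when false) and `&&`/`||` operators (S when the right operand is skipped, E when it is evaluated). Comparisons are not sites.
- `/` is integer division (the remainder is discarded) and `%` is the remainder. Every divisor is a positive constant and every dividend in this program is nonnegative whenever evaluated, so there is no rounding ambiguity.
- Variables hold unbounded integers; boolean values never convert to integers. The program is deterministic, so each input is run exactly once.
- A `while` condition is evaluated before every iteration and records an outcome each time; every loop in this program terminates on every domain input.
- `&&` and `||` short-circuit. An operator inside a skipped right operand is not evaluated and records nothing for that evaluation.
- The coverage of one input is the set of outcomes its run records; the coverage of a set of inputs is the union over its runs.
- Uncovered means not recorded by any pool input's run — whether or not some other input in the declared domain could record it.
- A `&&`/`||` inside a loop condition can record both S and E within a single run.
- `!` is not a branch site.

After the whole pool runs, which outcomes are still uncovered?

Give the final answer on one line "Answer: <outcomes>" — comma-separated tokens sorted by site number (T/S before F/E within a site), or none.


input #1 (a=0, r=2, x=2): covers B1=F, B2=E, B3=F, B5=T, B6=S
input #2 (a=3, r=1, x=3): covers B1=F, B2=E, B3=F, B5=F, B6=E
input #3 (a=3, r=7, x=2): covers B1=T, B1=F, B2=S, B2=E, B3=T, B4=T
input #4 (a=3, r=2, x=1): covers B1=F, B2=E, B3=F, B5=F, B6=E
input #5 (a=5, r=6, x=1): covers B1=T, B1=F, B2=S, B2=E, B3=T, B4=T
union over the pool: B1=T, B1=F, B2=S, B2=E, B3=T, B3=F, B4=T, B5=T, B5=F, B6=S, B6=E
uncovered (1 of 12): B4=F
Answer: B4=F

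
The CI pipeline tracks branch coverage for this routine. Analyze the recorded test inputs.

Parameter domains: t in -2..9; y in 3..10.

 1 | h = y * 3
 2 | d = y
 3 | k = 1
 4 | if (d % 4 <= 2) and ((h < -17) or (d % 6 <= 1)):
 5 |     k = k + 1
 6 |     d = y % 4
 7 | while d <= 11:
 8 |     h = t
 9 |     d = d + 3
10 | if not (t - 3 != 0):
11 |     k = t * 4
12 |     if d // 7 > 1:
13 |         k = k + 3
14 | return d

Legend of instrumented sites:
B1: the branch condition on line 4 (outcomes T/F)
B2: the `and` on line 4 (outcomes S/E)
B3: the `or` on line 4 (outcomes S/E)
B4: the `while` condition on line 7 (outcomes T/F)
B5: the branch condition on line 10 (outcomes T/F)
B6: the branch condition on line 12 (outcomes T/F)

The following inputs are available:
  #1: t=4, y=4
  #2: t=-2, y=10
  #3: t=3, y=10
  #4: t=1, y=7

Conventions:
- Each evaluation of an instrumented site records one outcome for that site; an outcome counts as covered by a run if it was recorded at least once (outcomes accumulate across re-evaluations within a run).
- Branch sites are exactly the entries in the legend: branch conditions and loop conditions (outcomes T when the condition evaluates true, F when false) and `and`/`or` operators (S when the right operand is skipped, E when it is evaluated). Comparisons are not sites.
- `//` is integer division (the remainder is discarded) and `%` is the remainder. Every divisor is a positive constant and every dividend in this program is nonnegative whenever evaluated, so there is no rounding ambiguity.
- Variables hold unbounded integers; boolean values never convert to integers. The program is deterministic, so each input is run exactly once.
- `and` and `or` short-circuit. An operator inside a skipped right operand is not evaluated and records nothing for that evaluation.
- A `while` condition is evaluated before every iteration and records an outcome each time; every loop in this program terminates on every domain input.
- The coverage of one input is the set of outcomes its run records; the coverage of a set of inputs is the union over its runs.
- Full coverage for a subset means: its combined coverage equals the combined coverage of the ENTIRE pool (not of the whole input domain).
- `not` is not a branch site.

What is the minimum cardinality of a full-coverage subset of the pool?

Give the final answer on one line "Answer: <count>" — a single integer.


#1 (t=4, y=4) -> B2->E, B3->E, B1->F, B4->T, B4->T, B4->T, B4->F, B5->F; covered: B1=F, B2=E, B3=E, B4=T, B4=F, B5=F
#2 (t=-2, y=10) -> B2->E, B3->E, B1->F, B4->T, B4->F, B5->F; covered: B1=F, B2=E, B3=E, B4=T, B4=F, B5=F
#3 (t=3, y=10) -> B2->E, B3->E, B1->F, B4->T, B4->F, B5->T, B6->F; covered: B1=F, B2=E, B3=E, B4=T, B4=F, B5=T, B6=F
#4 (t=1, y=7) -> B2->S, B1->F, B4->T, B4->T, B4->F, B5->F; covered: B1=F, B2=S, B4=T, B4=F, B5=F
together the pool reaches 9 outcomes: B1=F, B2=S, B2=E, B3=E, B4=T, B4=F, B5=T, B5=F, B6=F
size 1 is not enough: best union over all size-1 subsets is 7/9
inputs {3, 4} (size 2) cover everything; no size-2 subset with a lexicographically smaller index list covers all 9
Answer: 2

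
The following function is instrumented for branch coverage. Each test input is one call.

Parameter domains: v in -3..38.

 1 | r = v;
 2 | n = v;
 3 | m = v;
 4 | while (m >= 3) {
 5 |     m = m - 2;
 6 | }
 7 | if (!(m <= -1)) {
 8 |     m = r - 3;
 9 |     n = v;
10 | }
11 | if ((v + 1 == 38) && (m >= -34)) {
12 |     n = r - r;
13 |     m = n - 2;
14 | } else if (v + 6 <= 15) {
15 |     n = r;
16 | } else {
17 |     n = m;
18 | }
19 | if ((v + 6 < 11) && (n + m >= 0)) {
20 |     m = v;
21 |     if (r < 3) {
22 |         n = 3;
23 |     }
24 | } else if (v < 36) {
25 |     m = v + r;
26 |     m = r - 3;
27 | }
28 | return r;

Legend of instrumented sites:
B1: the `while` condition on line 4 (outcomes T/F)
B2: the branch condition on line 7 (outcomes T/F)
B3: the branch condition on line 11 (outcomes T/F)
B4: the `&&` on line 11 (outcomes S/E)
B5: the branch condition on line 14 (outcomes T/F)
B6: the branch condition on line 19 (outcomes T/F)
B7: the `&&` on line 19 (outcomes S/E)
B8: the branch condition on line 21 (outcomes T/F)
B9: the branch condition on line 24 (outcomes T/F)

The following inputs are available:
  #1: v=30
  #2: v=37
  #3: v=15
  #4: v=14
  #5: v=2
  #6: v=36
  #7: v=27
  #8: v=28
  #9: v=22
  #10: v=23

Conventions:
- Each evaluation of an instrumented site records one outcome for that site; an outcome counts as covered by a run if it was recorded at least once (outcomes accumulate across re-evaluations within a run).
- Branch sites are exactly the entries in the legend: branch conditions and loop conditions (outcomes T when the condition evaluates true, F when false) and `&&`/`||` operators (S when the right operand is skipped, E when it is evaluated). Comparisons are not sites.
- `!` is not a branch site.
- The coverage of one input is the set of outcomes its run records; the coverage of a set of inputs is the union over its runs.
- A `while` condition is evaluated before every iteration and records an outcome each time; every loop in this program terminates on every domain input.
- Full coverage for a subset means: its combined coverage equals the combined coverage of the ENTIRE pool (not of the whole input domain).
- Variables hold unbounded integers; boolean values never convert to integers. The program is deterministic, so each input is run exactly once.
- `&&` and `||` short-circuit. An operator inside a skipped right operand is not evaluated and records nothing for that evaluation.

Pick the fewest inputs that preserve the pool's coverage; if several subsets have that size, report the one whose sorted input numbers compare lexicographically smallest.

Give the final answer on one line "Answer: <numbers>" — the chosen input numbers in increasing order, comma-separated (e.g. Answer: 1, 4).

run #1 (v=30) records B1=T, B1=F, B2=T, B3=F, B4=S, B5=F, B6=F, B7=S, B9=T
run #2 (v=37) records B1=T, B1=F, B2=T, B3=T, B4=E, B6=F, B7=S, B9=F
run #3 (v=15) records B1=T, B1=F, B2=T, B3=F, B4=S, B5=F, B6=F, B7=S, B9=T
run #4 (v=14) records B1=T, B1=F, B2=T, B3=F, B4=S, B5=F, B6=F, B7=S, B9=T
run #5 (v=2) records B1=F, B2=T, B3=F, B4=S, B5=T, B6=T, B7=E, B8=T
run #6 (v=36) records B1=T, B1=F, B2=T, B3=F, B4=S, B5=F, B6=F, B7=S, B9=F
run #7 (v=27) records B1=T, B1=F, B2=T, B3=F, B4=S, B5=F, B6=F, B7=S, B9=T
run #8 (v=28) records B1=T, B1=F, B2=T, B3=F, B4=S, B5=F, B6=F, B7=S, B9=T
run #9 (v=22) records B1=T, B1=F, B2=T, B3=F, B4=S, B5=F, B6=F, B7=S, B9=T
run #10 (v=23) records B1=T, B1=F, B2=T, B3=F, B4=S, B5=F, B6=F, B7=S, B9=T
pool-wide coverage (16 outcomes): B1=T, B1=F, B2=T, B3=T, B3=F, B4=S, B4=E, B5=T, B5=F, B6=T, B6=F, B7=S, B7=E, B8=T, B9=T, B9=F
checked all size-1 subsets: none covers 16 outcomes (max 9/16)
checked all size-2 subsets: none covers 16 outcomes (max 14/16)
inputs {1, 2, 5} (size 3) cover everything; no size-3 subset with a lexicographically smaller index list covers all 16

Answer: 1, 2, 5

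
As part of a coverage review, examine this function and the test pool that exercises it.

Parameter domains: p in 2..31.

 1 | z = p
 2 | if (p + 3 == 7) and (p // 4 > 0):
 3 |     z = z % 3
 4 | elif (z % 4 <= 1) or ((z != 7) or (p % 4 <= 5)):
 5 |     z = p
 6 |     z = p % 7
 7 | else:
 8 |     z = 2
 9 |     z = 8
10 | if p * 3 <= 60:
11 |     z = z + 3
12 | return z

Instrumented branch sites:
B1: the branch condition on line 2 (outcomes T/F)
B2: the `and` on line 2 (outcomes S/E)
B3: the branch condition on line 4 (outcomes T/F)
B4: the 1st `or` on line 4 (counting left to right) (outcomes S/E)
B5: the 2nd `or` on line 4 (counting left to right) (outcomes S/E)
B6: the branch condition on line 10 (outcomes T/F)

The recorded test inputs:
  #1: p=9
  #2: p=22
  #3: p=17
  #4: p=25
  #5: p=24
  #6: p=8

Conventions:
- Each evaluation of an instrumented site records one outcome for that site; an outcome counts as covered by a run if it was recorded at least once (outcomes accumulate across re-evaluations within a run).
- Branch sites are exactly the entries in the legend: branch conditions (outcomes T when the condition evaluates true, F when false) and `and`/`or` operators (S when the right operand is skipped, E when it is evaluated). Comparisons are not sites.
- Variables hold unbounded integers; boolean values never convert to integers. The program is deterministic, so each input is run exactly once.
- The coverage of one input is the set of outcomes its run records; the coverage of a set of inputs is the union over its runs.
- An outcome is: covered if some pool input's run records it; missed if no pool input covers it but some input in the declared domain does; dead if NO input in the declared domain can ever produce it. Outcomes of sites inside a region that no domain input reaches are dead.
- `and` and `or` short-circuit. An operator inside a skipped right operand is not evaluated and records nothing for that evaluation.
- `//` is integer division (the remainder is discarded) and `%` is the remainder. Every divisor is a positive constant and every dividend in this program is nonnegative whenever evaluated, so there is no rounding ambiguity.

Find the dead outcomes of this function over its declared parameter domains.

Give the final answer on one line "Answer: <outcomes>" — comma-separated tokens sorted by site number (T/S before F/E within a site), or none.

exhaustive pass over the 30-input domain:
  B3=F: unreachable across the whole domain -> dead
  reachable outcomes have witnesses, e.g. B1=T (e.g. p=4), B1=F (e.g. p=2), B2=S (e.g. p=2), B2=E (e.g. p=4)

Answer: B3=F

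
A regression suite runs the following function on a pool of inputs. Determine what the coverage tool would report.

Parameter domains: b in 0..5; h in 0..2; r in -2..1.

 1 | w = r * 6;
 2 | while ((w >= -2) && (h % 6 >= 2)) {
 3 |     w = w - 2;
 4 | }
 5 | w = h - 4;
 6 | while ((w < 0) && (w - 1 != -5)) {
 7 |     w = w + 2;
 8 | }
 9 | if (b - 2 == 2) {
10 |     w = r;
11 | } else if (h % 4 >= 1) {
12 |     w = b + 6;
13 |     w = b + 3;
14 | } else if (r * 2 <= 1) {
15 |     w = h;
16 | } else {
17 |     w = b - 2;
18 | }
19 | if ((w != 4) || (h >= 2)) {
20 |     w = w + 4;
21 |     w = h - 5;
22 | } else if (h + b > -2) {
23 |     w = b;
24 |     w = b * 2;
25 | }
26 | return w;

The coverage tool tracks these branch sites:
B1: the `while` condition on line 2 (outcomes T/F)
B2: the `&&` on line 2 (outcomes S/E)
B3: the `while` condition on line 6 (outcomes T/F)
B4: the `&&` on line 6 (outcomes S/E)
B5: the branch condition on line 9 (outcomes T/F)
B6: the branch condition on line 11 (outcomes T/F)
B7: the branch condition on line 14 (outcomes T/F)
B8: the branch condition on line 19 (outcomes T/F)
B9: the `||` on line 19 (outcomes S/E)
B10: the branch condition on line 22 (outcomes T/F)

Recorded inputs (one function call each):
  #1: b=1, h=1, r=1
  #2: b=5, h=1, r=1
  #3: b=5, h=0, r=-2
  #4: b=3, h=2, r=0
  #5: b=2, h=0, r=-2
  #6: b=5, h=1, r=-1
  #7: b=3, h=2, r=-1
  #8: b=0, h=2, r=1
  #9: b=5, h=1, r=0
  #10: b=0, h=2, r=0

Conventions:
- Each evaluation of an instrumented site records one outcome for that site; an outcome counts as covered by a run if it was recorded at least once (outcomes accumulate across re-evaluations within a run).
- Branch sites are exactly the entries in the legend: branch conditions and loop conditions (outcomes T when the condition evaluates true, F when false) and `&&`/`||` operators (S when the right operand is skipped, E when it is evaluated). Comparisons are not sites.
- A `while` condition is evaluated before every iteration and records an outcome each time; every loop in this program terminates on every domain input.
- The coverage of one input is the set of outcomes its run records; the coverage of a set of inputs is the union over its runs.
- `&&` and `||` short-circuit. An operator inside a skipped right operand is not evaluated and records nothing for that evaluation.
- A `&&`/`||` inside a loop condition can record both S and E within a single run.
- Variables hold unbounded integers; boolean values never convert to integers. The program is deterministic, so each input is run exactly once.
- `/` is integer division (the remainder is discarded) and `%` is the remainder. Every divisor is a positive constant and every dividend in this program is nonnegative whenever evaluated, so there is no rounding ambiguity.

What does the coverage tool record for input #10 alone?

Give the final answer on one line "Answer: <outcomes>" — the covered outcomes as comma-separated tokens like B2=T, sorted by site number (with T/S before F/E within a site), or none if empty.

Tracing the run of input #10 (b=0, h=2, r=0):
  B2->E, B1->T, B2->E, B1->T, B2->S, B1->F, B4->E, B3->T, B4->S, B3->F
  B5->F, B6->T, B9->S, B8->T
deduplicating events, the covered set is: B1=T, B1=F, B2=S, B2=E, B3=T, B3=F, B4=S, B4=E, B5=F, B6=T, B8=T, B9=S

Answer: B1=T, B1=F, B2=S, B2=E, B3=T, B3=F, B4=S, B4=E, B5=F, B6=T, B8=T, B9=S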